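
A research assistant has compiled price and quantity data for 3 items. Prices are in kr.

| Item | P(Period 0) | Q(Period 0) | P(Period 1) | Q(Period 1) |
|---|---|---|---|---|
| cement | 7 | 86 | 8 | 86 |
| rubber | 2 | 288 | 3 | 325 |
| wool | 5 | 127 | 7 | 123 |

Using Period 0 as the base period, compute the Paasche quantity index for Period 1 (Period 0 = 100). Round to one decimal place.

103.4

Paasche quantity index uses current-period prices as weights.
ΣP(Period 1)·Q(Period 1) = 8×86 + 3×325 + 7×123 = 688 + 975 + 861 = 2524
ΣP(Period 1)·Q(Period 0) = 8×86 + 3×288 + 7×127 = 688 + 864 + 889 = 2441
Index = 2524 / 2441 × 100 = 103.4002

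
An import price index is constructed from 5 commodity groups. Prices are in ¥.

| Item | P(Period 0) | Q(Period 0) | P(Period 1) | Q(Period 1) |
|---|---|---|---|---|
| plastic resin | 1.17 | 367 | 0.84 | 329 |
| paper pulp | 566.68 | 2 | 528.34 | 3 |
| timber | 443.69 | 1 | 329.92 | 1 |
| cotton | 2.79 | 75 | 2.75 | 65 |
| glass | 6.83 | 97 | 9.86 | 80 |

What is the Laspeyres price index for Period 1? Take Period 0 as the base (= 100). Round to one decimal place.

99.3

Laspeyres price index uses base-period quantities as weights.
ΣP(Period 1)·Q(Period 0) = 0.84×367 + 528.34×2 + 329.92×1 + 2.75×75 + 9.86×97 = 308.28 + 1056.68 + 329.92 + 206.25 + 956.42 = 2857.55
ΣP(Period 0)·Q(Period 0) = 1.17×367 + 566.68×2 + 443.69×1 + 2.79×75 + 6.83×97 = 429.39 + 1133.36 + 443.69 + 209.25 + 662.51 = 2878.2
Index = 2857.55 / 2878.2 × 100 = 99.2825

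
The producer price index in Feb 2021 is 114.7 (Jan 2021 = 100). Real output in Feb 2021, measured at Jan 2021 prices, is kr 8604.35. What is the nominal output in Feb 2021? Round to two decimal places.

9869.19

Nominal = Real × (Index/100) = 8604.35 × (114.7/100)
        = 8604.35 × 1.147 = 9869.1894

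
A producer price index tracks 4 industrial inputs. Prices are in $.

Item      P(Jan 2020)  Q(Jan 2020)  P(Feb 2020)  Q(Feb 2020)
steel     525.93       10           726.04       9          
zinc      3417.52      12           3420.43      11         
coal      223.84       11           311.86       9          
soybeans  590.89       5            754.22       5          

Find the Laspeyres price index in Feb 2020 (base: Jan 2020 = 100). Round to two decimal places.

107.39

Laspeyres price index uses base-period quantities as weights.
ΣP(Feb 2020)·Q(Jan 2020) = 726.04×10 + 3420.43×12 + 311.86×11 + 754.22×5 = 7260.4 + 41045.16 + 3430.46 + 3771.1 = 55507.12
ΣP(Jan 2020)·Q(Jan 2020) = 525.93×10 + 3417.52×12 + 223.84×11 + 590.89×5 = 5259.3 + 41010.24 + 2462.24 + 2954.45 = 51686.23
Index = 55507.12 / 51686.23 × 100 = 107.3925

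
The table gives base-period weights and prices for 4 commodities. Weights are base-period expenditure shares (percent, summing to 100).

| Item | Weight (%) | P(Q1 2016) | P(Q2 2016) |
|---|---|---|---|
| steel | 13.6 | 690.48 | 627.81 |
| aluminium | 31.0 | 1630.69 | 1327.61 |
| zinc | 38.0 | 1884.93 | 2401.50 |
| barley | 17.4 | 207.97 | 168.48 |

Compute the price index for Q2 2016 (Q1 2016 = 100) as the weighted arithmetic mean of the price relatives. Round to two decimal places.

steel: 13.6 × (627.81/690.48) = 13.6 × 0.909237 = 12.3656
aluminium: 31.0 × (1327.61/1630.69) = 31.0 × 0.814140 = 25.2383
zinc: 38.0 × (2401.50/1884.93) = 38.0 × 1.274053 = 48.4140
barley: 17.4 × (168.48/207.97) = 17.4 × 0.810117 = 14.0960
Index = Σ wᵢ·(p₁ᵢ/p₀ᵢ) = 12.3656 + 25.2383 + 48.4140 + 14.0960 = 100.1140

100.11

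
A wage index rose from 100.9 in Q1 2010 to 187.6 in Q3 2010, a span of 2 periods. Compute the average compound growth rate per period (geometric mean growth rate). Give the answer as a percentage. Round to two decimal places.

Growth factor = (187.6/100.9)^(1/2) = (1.859267)^(1/2) = 1.363549
Growth rate = 1.363549 − 1 = 0.363549 = 36.3549%

36.35%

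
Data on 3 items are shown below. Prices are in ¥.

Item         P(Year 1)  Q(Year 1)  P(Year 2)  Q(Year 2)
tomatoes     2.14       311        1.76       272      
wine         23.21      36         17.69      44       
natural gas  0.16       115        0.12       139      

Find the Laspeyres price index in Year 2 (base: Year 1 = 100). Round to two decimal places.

78.84

Laspeyres price index uses base-period quantities as weights.
ΣP(Year 2)·Q(Year 1) = 1.76×311 + 17.69×36 + 0.12×115 = 547.36 + 636.84 + 13.8 = 1198
ΣP(Year 1)·Q(Year 1) = 2.14×311 + 23.21×36 + 0.16×115 = 665.54 + 835.56 + 18.4 = 1519.5
Index = 1198 / 1519.5 × 100 = 78.8417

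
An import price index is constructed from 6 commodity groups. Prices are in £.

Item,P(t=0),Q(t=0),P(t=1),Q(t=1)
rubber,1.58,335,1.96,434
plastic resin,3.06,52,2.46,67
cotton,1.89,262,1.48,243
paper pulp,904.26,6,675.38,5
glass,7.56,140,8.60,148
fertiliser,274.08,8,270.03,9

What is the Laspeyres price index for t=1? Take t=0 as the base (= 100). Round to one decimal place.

87.1

Laspeyres price index uses base-period quantities as weights.
ΣP(t=1)·Q(t=0) = 1.96×335 + 2.46×52 + 1.48×262 + 675.38×6 + 8.60×140 + 270.03×8 = 656.6 + 127.92 + 387.76 + 4052.28 + 1204 + 2160.24 = 8588.8
ΣP(t=0)·Q(t=0) = 1.58×335 + 3.06×52 + 1.89×262 + 904.26×6 + 7.56×140 + 274.08×8 = 529.3 + 159.12 + 495.18 + 5425.56 + 1058.4 + 2192.64 = 9860.2
Index = 8588.8 / 9860.2 × 100 = 87.1057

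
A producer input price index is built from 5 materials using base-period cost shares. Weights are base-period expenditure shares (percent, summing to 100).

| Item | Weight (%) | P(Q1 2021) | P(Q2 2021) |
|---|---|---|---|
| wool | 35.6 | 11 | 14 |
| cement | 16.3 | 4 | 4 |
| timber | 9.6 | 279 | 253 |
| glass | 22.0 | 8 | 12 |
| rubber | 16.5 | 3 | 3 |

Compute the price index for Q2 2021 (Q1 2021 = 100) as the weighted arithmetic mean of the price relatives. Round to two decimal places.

119.81

wool: 35.6 × (14/11) = 35.6 × 1.272727 = 45.3091
cement: 16.3 × (4/4) = 16.3 × 1.000000 = 16.3000
timber: 9.6 × (253/279) = 9.6 × 0.906810 = 8.7054
glass: 22.0 × (12/8) = 22.0 × 1.500000 = 33.0000
rubber: 16.5 × (3/3) = 16.5 × 1.000000 = 16.5000
Index = Σ wᵢ·(p₁ᵢ/p₀ᵢ) = 45.3091 + 16.3000 + 8.7054 + 33.0000 + 16.5000 = 119.8145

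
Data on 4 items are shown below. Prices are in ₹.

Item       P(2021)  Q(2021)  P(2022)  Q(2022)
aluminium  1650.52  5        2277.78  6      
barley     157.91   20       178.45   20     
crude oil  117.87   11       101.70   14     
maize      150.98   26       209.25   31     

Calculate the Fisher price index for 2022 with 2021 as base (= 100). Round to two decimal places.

Laspeyres component (base-period weights):
ΣP(2022)Q(2021) = 2277.78×5 + 178.45×20 + 101.70×11 + 209.25×26 = 11388.9 + 3569 + 1118.7 + 5440.5 = 21517.1
ΣP(2021)Q(2021) = 1650.52×5 + 157.91×20 + 117.87×11 + 150.98×26 = 8252.6 + 3158.2 + 1296.57 + 3925.48 = 16632.85
L = 21517.1 / 16632.85 × 100 = 129.3651
Paasche component (current-period weights):
ΣP(2022)Q(2022) = 2277.78×6 + 178.45×20 + 101.70×14 + 209.25×31 = 13666.68 + 3569 + 1423.8 + 6486.75 = 25146.23
ΣP(2021)Q(2022) = 1650.52×6 + 157.91×20 + 117.87×14 + 150.98×31 = 9903.12 + 3158.2 + 1650.18 + 4680.38 = 19391.88
P = 25146.23 / 19391.88 × 100 = 129.6740
Fisher = √(L × P) = √(129.3651 × 129.6740) = 129.5195

129.52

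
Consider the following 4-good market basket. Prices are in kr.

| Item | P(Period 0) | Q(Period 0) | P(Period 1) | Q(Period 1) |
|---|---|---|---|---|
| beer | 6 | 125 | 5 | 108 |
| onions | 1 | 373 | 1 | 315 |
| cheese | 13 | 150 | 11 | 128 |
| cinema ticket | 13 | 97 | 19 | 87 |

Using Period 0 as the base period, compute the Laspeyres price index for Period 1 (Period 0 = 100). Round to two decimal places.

103.62

Laspeyres price index uses base-period quantities as weights.
ΣP(Period 1)·Q(Period 0) = 5×125 + 1×373 + 11×150 + 19×97 = 625 + 373 + 1650 + 1843 = 4491
ΣP(Period 0)·Q(Period 0) = 6×125 + 1×373 + 13×150 + 13×97 = 750 + 373 + 1950 + 1261 = 4334
Index = 4491 / 4334 × 100 = 103.6225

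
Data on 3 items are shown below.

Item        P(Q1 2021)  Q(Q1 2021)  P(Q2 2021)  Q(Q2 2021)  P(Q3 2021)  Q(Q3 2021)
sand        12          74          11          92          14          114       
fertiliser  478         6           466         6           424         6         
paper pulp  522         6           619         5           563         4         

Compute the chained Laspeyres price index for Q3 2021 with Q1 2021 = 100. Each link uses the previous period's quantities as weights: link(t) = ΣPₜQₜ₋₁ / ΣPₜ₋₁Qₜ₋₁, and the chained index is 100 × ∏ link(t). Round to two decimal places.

Link Q1 2021→Q2 2021:
ΣP(Q2 2021)Q(Q1 2021) = 11×74 + 466×6 + 619×6 = 814 + 2796 + 3714 = 7324
ΣP(Q1 2021)Q(Q1 2021) = 12×74 + 478×6 + 522×6 = 888 + 2868 + 3132 = 6888
link = 7324/6888 = 1.063298
Link Q2 2021→Q3 2021:
ΣP(Q3 2021)Q(Q2 2021) = 14×92 + 424×6 + 563×5 = 1288 + 2544 + 2815 = 6647
ΣP(Q2 2021)Q(Q2 2021) = 11×92 + 466×6 + 619×5 = 1012 + 2796 + 3095 = 6903
link = 6647/6903 = 0.962915
Chained index = 100 × 1.063298 × 0.962915 = 102.3866

102.39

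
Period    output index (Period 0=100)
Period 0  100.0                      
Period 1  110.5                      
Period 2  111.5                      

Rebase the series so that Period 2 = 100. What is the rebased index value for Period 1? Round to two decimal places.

99.10

Rebased(Period 1) = 110.5 / 111.5 × 100 = 99.1031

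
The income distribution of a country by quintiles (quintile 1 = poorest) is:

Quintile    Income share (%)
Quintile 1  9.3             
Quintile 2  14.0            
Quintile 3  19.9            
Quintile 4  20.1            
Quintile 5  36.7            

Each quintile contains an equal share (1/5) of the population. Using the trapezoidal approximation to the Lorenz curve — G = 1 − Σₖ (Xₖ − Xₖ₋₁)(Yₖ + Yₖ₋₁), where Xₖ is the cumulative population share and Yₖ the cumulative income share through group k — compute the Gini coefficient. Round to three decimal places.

Cumulative income shares Yₖ: 0.0930, 0.2330, 0.4320, 0.6330, 1.0000
Σ (Xₖ−Xₖ₋₁)(Yₖ+Yₖ₋₁) = (1/5)(0.0930+0.0000) + (1/5)(0.2330+0.0930) + (1/5)(0.4320+0.2330) + (1/5)(0.6330+0.4320) + (1/5)(1.0000+0.6330)
  = 0.0186 + 0.0652 + 0.1330 + 0.2130 + 0.3266 = 0.7564
G = 1 − 0.7564 = 0.2436

0.244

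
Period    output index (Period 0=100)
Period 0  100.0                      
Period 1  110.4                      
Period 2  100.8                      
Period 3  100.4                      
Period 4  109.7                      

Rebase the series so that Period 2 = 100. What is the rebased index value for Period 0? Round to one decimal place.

99.2

Rebased(Period 0) = 100.0 / 100.8 × 100 = 99.2063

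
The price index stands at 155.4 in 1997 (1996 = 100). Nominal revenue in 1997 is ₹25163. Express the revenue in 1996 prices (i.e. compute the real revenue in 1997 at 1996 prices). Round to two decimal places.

16192.41

Real = Nominal ÷ (Index/100) = 25163 ÷ (155.4/100)
     = 25163 ÷ 1.554 = 16192.4067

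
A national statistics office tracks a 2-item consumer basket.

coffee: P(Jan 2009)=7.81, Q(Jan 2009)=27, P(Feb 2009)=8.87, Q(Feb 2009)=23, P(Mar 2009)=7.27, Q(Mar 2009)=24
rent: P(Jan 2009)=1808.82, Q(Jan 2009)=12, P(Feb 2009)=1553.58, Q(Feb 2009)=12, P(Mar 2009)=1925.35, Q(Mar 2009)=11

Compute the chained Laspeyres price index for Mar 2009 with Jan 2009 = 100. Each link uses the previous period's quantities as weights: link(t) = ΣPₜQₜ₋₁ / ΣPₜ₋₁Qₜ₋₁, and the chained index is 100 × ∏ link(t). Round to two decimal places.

106.38

Link Jan 2009→Feb 2009:
ΣP(Feb 2009)Q(Jan 2009) = 8.87×27 + 1553.58×12 = 239.49 + 18642.96 = 18882.45
ΣP(Jan 2009)Q(Jan 2009) = 7.81×27 + 1808.82×12 = 210.87 + 21705.84 = 21916.71
link = 18882.45/21916.71 = 0.861555
Link Feb 2009→Mar 2009:
ΣP(Mar 2009)Q(Feb 2009) = 7.27×23 + 1925.35×12 = 167.21 + 23104.2 = 23271.41
ΣP(Feb 2009)Q(Feb 2009) = 8.87×23 + 1553.58×12 = 204.01 + 18642.96 = 18846.97
link = 23271.41/18846.97 = 1.234756
Chained index = 100 × 0.861555 × 1.234756 = 106.3810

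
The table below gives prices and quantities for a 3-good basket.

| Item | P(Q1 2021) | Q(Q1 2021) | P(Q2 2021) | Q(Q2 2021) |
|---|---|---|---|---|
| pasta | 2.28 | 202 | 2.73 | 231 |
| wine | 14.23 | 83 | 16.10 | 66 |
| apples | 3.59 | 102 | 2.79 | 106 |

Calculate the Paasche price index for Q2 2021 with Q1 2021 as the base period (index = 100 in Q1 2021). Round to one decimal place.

Paasche price index uses current-period quantities as weights.
ΣP(Q2 2021)·Q(Q2 2021) = 2.73×231 + 16.10×66 + 2.79×106 = 630.63 + 1062.6 + 295.74 = 1988.97
ΣP(Q1 2021)·Q(Q2 2021) = 2.28×231 + 14.23×66 + 3.59×106 = 526.68 + 939.18 + 380.54 = 1846.4
Index = 1988.97 / 1846.4 × 100 = 107.7215

107.7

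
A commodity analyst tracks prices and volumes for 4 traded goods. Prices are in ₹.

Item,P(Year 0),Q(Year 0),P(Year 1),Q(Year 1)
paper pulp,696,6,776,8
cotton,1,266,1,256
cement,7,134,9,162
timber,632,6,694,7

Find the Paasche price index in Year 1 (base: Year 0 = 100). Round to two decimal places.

112.28

Paasche price index uses current-period quantities as weights.
ΣP(Year 1)·Q(Year 1) = 776×8 + 1×256 + 9×162 + 694×7 = 6208 + 256 + 1458 + 4858 = 12780
ΣP(Year 0)·Q(Year 1) = 696×8 + 1×256 + 7×162 + 632×7 = 5568 + 256 + 1134 + 4424 = 11382
Index = 12780 / 11382 × 100 = 112.2826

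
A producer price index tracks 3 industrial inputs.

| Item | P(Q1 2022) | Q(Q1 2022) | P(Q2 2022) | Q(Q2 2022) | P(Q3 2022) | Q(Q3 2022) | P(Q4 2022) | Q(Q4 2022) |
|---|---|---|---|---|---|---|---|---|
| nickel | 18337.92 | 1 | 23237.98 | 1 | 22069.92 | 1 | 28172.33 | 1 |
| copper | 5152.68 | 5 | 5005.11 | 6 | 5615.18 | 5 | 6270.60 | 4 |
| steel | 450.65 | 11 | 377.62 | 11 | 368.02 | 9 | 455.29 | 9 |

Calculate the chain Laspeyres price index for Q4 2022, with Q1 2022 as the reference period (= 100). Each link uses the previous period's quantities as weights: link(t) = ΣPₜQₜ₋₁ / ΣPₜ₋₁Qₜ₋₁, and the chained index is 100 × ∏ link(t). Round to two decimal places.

Link Q1 2022→Q2 2022:
ΣP(Q2 2022)Q(Q1 2022) = 23237.98×1 + 5005.11×5 + 377.62×11 = 23237.98 + 25025.55 + 4153.82 = 52417.35
ΣP(Q1 2022)Q(Q1 2022) = 18337.92×1 + 5152.68×5 + 450.65×11 = 18337.92 + 25763.4 + 4957.15 = 49058.47
link = 52417.35/49058.47 = 1.068467
Link Q2 2022→Q3 2022:
ΣP(Q3 2022)Q(Q2 2022) = 22069.92×1 + 5615.18×6 + 368.02×11 = 22069.92 + 33691.08 + 4048.22 = 59809.22
ΣP(Q2 2022)Q(Q2 2022) = 23237.98×1 + 5005.11×6 + 377.62×11 = 23237.98 + 30030.66 + 4153.82 = 57422.46
link = 59809.22/57422.46 = 1.041565
Link Q3 2022→Q4 2022:
ΣP(Q4 2022)Q(Q3 2022) = 28172.33×1 + 6270.60×5 + 455.29×9 = 28172.33 + 31353 + 4097.61 = 63622.94
ΣP(Q3 2022)Q(Q3 2022) = 22069.92×1 + 5615.18×5 + 368.02×9 = 22069.92 + 28075.9 + 3312.18 = 53458
link = 63622.94/53458 = 1.190148
Chained index = 100 × 1.068467 × 1.041565 × 1.190148 = 132.4489

132.45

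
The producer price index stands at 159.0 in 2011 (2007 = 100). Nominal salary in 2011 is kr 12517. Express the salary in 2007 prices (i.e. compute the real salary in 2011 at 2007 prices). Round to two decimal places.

7872.33

Real = Nominal ÷ (Index/100) = 12517 ÷ (159.0/100)
     = 12517 ÷ 1.590 = 7872.3270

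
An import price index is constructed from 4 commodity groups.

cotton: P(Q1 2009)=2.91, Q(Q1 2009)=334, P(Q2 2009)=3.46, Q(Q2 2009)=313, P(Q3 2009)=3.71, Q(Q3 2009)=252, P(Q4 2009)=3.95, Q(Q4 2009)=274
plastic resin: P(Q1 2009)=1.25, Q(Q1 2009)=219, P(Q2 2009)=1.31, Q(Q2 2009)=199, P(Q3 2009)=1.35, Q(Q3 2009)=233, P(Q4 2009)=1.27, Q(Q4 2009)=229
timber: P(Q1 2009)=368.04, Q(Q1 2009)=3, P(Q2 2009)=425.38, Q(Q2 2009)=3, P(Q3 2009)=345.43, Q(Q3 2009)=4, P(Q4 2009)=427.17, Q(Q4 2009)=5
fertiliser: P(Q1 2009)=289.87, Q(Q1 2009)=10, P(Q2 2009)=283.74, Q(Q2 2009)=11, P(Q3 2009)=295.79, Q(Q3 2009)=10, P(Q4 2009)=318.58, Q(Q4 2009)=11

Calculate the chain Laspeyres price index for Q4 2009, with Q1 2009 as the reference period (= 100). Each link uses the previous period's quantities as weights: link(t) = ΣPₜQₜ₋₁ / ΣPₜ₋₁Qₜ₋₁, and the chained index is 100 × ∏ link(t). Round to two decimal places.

116.73

Link Q1 2009→Q2 2009:
ΣP(Q2 2009)Q(Q1 2009) = 3.46×334 + 1.31×219 + 425.38×3 + 283.74×10 = 1155.64 + 286.89 + 1276.14 + 2837.4 = 5556.07
ΣP(Q1 2009)Q(Q1 2009) = 2.91×334 + 1.25×219 + 368.04×3 + 289.87×10 = 971.94 + 273.75 + 1104.12 + 2898.7 = 5248.51
link = 5556.07/5248.51 = 1.058599
Link Q2 2009→Q3 2009:
ΣP(Q3 2009)Q(Q2 2009) = 3.71×313 + 1.35×199 + 345.43×3 + 295.79×11 = 1161.23 + 268.65 + 1036.29 + 3253.69 = 5719.86
ΣP(Q2 2009)Q(Q2 2009) = 3.46×313 + 1.31×199 + 425.38×3 + 283.74×11 = 1082.98 + 260.69 + 1276.14 + 3121.14 = 5740.95
link = 5719.86/5740.95 = 0.996326
Link Q3 2009→Q4 2009:
ΣP(Q4 2009)Q(Q3 2009) = 3.95×252 + 1.27×233 + 427.17×4 + 318.58×10 = 995.4 + 295.91 + 1708.68 + 3185.8 = 6185.79
ΣP(Q3 2009)Q(Q3 2009) = 3.71×252 + 1.35×233 + 345.43×4 + 295.79×10 = 934.92 + 314.55 + 1381.72 + 2957.9 = 5589.09
link = 6185.79/5589.09 = 1.106762
Chained index = 100 × 1.058599 × 0.996326 × 1.106762 = 116.7313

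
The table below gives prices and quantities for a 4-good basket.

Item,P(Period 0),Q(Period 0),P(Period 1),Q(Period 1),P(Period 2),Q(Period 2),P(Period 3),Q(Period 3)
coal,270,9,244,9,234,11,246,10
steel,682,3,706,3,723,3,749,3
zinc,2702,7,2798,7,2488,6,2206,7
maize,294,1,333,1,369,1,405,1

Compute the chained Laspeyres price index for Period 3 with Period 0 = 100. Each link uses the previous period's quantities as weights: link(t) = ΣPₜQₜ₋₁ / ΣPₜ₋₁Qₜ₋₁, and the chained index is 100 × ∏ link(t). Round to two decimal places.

Link Period 0→Period 1:
ΣP(Period 1)Q(Period 0) = 244×9 + 706×3 + 2798×7 + 333×1 = 2196 + 2118 + 19586 + 333 = 24233
ΣP(Period 0)Q(Period 0) = 270×9 + 682×3 + 2702×7 + 294×1 = 2430 + 2046 + 18914 + 294 = 23684
link = 24233/23684 = 1.023180
Link Period 1→Period 2:
ΣP(Period 2)Q(Period 1) = 234×9 + 723×3 + 2488×7 + 369×1 = 2106 + 2169 + 17416 + 369 = 22060
ΣP(Period 1)Q(Period 1) = 244×9 + 706×3 + 2798×7 + 333×1 = 2196 + 2118 + 19586 + 333 = 24233
link = 22060/24233 = 0.910329
Link Period 2→Period 3:
ΣP(Period 3)Q(Period 2) = 246×11 + 749×3 + 2206×6 + 405×1 = 2706 + 2247 + 13236 + 405 = 18594
ΣP(Period 2)Q(Period 2) = 234×11 + 723×3 + 2488×6 + 369×1 = 2574 + 2169 + 14928 + 369 = 20040
link = 18594/20040 = 0.927844
Chained index = 100 × 1.023180 × 0.910329 × 0.927844 = 86.4222

86.42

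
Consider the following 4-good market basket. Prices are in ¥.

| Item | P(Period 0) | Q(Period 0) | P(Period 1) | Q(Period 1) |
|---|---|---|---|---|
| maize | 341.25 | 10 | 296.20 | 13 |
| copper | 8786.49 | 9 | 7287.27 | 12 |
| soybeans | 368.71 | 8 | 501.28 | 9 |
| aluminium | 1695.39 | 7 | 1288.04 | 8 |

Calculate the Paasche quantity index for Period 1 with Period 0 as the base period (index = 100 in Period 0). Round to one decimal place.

Paasche quantity index uses current-period prices as weights.
ΣP(Period 1)·Q(Period 1) = 296.20×13 + 7287.27×12 + 501.28×9 + 1288.04×8 = 3850.6 + 87447.24 + 4511.52 + 10304.32 = 106113.68
ΣP(Period 1)·Q(Period 0) = 296.20×10 + 7287.27×9 + 501.28×8 + 1288.04×7 = 2962 + 65585.43 + 4010.24 + 9016.28 = 81573.95
Index = 106113.68 / 81573.95 × 100 = 130.0828

130.1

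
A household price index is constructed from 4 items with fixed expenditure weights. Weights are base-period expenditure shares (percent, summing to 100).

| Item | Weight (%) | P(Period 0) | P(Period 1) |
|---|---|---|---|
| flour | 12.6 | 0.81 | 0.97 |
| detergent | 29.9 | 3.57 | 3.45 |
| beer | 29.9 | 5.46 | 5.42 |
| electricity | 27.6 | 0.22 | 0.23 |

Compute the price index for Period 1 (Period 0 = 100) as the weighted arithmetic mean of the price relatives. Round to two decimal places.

102.52

flour: 12.6 × (0.97/0.81) = 12.6 × 1.197531 = 15.0889
detergent: 29.9 × (3.45/3.57) = 29.9 × 0.966387 = 28.8950
beer: 29.9 × (5.42/5.46) = 29.9 × 0.992674 = 29.6810
electricity: 27.6 × (0.23/0.22) = 27.6 × 1.045455 = 28.8545
Index = Σ wᵢ·(p₁ᵢ/p₀ᵢ) = 15.0889 + 28.8950 + 29.6810 + 28.8545 = 102.5193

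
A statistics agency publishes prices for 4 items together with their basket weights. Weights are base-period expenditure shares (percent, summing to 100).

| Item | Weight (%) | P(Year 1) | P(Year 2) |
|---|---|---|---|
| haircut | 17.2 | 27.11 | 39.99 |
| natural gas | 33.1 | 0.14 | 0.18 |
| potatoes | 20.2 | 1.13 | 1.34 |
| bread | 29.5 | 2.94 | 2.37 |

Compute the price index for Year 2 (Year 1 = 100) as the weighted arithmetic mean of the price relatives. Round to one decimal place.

haircut: 17.2 × (39.99/27.11) = 17.2 × 1.475101 = 25.3717
natural gas: 33.1 × (0.18/0.14) = 33.1 × 1.285714 = 42.5571
potatoes: 20.2 × (1.34/1.13) = 20.2 × 1.185841 = 23.9540
bread: 29.5 × (2.37/2.94) = 29.5 × 0.806122 = 23.7806
Index = Σ wᵢ·(p₁ᵢ/p₀ᵢ) = 25.3717 + 42.5571 + 23.9540 + 23.7806 = 115.6635

115.7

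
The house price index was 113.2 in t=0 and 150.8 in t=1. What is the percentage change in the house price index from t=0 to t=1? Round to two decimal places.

Change = (150.8 − 113.2) / 113.2 × 100
       = 37.6 / 113.2 × 100 = 33.2155%

33.22%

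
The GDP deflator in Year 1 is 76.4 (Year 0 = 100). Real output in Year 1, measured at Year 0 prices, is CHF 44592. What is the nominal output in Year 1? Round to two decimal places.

34068.29

Nominal = Real × (Index/100) = 44592 × (76.4/100)
        = 44592 × 0.764 = 34068.2880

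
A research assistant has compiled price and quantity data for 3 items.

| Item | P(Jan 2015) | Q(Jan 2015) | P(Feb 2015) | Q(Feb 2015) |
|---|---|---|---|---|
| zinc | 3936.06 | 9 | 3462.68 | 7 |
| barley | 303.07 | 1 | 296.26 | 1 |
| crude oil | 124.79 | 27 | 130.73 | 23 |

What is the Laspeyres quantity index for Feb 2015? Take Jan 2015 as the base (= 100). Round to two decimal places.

Laspeyres quantity index uses base-period prices as weights.
ΣP(Jan 2015)·Q(Feb 2015) = 3936.06×7 + 303.07×1 + 124.79×23 = 27552.42 + 303.07 + 2870.17 = 30725.66
ΣP(Jan 2015)·Q(Jan 2015) = 3936.06×9 + 303.07×1 + 124.79×27 = 35424.54 + 303.07 + 3369.33 = 39096.94
Index = 30725.66 / 39096.94 × 100 = 78.5884

78.59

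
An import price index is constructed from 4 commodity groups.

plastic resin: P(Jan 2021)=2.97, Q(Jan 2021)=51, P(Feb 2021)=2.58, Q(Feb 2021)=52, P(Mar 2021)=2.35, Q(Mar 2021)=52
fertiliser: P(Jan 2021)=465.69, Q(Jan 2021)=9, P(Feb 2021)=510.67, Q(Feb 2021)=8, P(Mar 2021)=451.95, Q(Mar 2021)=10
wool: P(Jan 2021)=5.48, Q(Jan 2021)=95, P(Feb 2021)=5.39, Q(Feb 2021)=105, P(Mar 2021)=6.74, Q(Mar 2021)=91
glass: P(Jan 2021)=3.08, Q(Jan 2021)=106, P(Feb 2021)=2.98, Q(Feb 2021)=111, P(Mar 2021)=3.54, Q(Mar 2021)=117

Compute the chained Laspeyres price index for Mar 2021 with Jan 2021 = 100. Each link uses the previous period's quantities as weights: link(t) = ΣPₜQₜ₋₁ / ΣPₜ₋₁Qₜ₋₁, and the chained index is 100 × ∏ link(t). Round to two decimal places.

101.24

Link Jan 2021→Feb 2021:
ΣP(Feb 2021)Q(Jan 2021) = 2.58×51 + 510.67×9 + 5.39×95 + 2.98×106 = 131.58 + 4596.03 + 512.05 + 315.88 = 5555.54
ΣP(Jan 2021)Q(Jan 2021) = 2.97×51 + 465.69×9 + 5.48×95 + 3.08×106 = 151.47 + 4191.21 + 520.6 + 326.48 = 5189.76
link = 5555.54/5189.76 = 1.070481
Link Feb 2021→Mar 2021:
ΣP(Mar 2021)Q(Feb 2021) = 2.35×52 + 451.95×8 + 6.74×105 + 3.54×111 = 122.2 + 3615.6 + 707.7 + 392.94 = 4838.44
ΣP(Feb 2021)Q(Feb 2021) = 2.58×52 + 510.67×8 + 5.39×105 + 2.98×111 = 134.16 + 4085.36 + 565.95 + 330.78 = 5116.25
link = 4838.44/5116.25 = 0.945700
Chained index = 100 × 1.070481 × 0.945700 = 101.2354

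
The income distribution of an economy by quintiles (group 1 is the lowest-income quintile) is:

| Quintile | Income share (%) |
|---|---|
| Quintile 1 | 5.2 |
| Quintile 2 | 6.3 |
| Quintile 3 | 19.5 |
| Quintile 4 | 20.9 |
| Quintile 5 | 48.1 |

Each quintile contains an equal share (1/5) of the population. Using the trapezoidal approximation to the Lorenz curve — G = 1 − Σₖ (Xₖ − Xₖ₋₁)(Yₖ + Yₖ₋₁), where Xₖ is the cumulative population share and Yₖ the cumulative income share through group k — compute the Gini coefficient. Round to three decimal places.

0.402

Cumulative income shares Yₖ: 0.0520, 0.1150, 0.3100, 0.5190, 1.0000
Σ (Xₖ−Xₖ₋₁)(Yₖ+Yₖ₋₁) = (1/5)(0.0520+0.0000) + (1/5)(0.1150+0.0520) + (1/5)(0.3100+0.1150) + (1/5)(0.5190+0.3100) + (1/5)(1.0000+0.5190)
  = 0.0104 + 0.0334 + 0.0850 + 0.1658 + 0.3038 = 0.5984
G = 1 − 0.5984 = 0.4016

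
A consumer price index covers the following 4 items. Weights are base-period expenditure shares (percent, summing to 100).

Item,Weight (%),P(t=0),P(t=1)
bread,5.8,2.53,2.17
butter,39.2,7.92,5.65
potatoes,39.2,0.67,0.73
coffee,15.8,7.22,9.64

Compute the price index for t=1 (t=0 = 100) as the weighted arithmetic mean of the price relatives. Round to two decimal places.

96.75

bread: 5.8 × (2.17/2.53) = 5.8 × 0.857708 = 4.9747
butter: 39.2 × (5.65/7.92) = 39.2 × 0.713384 = 27.9646
potatoes: 39.2 × (0.73/0.67) = 39.2 × 1.089552 = 42.7104
coffee: 15.8 × (9.64/7.22) = 15.8 × 1.335180 = 21.0958
Index = Σ wᵢ·(p₁ᵢ/p₀ᵢ) = 4.9747 + 27.9646 + 42.7104 + 21.0958 = 96.7456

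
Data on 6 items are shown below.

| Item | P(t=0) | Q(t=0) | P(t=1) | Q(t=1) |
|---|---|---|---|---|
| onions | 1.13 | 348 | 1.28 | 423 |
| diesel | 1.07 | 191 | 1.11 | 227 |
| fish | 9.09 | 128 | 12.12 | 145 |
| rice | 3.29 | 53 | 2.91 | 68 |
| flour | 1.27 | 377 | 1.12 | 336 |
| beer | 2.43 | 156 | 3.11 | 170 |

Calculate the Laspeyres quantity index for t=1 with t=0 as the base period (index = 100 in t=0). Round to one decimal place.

Laspeyres quantity index uses base-period prices as weights.
ΣP(t=0)·Q(t=1) = 1.13×423 + 1.07×227 + 9.09×145 + 3.29×68 + 1.27×336 + 2.43×170 = 477.99 + 242.89 + 1318.05 + 223.72 + 426.72 + 413.1 = 3102.47
ΣP(t=0)·Q(t=0) = 1.13×348 + 1.07×191 + 9.09×128 + 3.29×53 + 1.27×377 + 2.43×156 = 393.24 + 204.37 + 1163.52 + 174.37 + 478.79 + 379.08 = 2793.37
Index = 3102.47 / 2793.37 × 100 = 111.0655

111.1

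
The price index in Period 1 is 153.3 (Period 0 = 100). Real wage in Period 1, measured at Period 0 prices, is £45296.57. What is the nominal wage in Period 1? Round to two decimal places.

69439.64

Nominal = Real × (Index/100) = 45296.57 × (153.3/100)
        = 45296.57 × 1.533 = 69439.6418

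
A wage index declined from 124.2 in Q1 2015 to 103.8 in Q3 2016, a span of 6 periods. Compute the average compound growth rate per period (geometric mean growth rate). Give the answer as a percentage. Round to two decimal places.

-2.95%

Growth factor = (103.8/124.2)^(1/6) = (0.835749)^(1/6) = 0.970538
Growth rate = 0.970538 − 1 = -0.029462 = -2.9462%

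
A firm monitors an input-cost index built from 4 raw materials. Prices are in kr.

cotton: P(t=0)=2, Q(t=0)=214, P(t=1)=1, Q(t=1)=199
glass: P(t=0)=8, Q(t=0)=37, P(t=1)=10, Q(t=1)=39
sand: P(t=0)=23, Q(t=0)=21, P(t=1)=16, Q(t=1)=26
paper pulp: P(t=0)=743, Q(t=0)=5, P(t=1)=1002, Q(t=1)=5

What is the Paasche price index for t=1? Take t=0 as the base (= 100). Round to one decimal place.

Paasche price index uses current-period quantities as weights.
ΣP(t=1)·Q(t=1) = 1×199 + 10×39 + 16×26 + 1002×5 = 199 + 390 + 416 + 5010 = 6015
ΣP(t=0)·Q(t=1) = 2×199 + 8×39 + 23×26 + 743×5 = 398 + 312 + 598 + 3715 = 5023
Index = 6015 / 5023 × 100 = 119.7492

119.7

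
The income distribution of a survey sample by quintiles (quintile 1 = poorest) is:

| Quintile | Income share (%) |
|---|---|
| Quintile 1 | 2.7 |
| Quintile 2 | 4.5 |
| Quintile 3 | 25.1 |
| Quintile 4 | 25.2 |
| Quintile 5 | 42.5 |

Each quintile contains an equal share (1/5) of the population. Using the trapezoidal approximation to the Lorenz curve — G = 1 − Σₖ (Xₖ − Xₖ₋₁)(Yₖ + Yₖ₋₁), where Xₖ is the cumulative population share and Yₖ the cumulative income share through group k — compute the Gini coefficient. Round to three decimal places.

Cumulative income shares Yₖ: 0.0270, 0.0720, 0.3230, 0.5750, 1.0000
Σ (Xₖ−Xₖ₋₁)(Yₖ+Yₖ₋₁) = (1/5)(0.0270+0.0000) + (1/5)(0.0720+0.0270) + (1/5)(0.3230+0.0720) + (1/5)(0.5750+0.3230) + (1/5)(1.0000+0.5750)
  = 0.0054 + 0.0198 + 0.0790 + 0.1796 + 0.3150 = 0.5988
G = 1 − 0.5988 = 0.4012

0.401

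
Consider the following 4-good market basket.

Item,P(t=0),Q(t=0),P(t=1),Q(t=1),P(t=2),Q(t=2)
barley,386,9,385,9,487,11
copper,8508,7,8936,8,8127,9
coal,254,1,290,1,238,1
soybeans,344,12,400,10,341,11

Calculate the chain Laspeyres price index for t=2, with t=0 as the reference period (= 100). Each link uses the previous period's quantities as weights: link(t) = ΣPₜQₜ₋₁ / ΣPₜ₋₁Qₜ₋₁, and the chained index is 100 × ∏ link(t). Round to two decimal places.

97.23

Link t=0→t=1:
ΣP(t=1)Q(t=0) = 385×9 + 8936×7 + 290×1 + 400×12 = 3465 + 62552 + 290 + 4800 = 71107
ΣP(t=0)Q(t=0) = 386×9 + 8508×7 + 254×1 + 344×12 = 3474 + 59556 + 254 + 4128 = 67412
link = 71107/67412 = 1.054812
Link t=1→t=2:
ΣP(t=2)Q(t=1) = 487×9 + 8127×8 + 238×1 + 341×10 = 4383 + 65016 + 238 + 3410 = 73047
ΣP(t=1)Q(t=1) = 385×9 + 8936×8 + 290×1 + 400×10 = 3465 + 71488 + 290 + 4000 = 79243
link = 73047/79243 = 0.921810
Chained index = 100 × 1.054812 × 0.921810 = 97.2337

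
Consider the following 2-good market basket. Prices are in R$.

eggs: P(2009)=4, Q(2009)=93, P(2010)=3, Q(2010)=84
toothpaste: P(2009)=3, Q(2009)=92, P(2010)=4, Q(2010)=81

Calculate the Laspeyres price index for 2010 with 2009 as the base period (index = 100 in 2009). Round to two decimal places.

99.85

Laspeyres price index uses base-period quantities as weights.
ΣP(2010)·Q(2009) = 3×93 + 4×92 = 279 + 368 = 647
ΣP(2009)·Q(2009) = 4×93 + 3×92 = 372 + 276 = 648
Index = 647 / 648 × 100 = 99.8457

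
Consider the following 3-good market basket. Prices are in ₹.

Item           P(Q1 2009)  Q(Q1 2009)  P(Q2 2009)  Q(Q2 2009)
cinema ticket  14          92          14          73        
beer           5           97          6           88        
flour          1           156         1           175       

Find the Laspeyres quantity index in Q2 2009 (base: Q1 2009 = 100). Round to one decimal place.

84.9

Laspeyres quantity index uses base-period prices as weights.
ΣP(Q1 2009)·Q(Q2 2009) = 14×73 + 5×88 + 1×175 = 1022 + 440 + 175 = 1637
ΣP(Q1 2009)·Q(Q1 2009) = 14×92 + 5×97 + 1×156 = 1288 + 485 + 156 = 1929
Index = 1637 / 1929 × 100 = 84.8626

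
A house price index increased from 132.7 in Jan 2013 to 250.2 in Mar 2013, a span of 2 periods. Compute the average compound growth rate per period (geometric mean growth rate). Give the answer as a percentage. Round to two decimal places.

37.31%

Growth factor = (250.2/132.7)^(1/2) = (1.885456)^(1/2) = 1.373119
Growth rate = 1.373119 − 1 = 0.373119 = 37.3119%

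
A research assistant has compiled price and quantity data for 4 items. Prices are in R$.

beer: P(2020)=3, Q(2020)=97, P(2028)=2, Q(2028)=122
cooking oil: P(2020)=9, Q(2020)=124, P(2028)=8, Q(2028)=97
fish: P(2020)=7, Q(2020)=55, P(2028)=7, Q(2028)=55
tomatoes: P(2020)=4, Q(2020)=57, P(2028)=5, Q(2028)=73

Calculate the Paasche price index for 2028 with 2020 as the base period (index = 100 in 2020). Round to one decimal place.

92.4

Paasche price index uses current-period quantities as weights.
ΣP(2028)·Q(2028) = 2×122 + 8×97 + 7×55 + 5×73 = 244 + 776 + 385 + 365 = 1770
ΣP(2020)·Q(2028) = 3×122 + 9×97 + 7×55 + 4×73 = 366 + 873 + 385 + 292 = 1916
Index = 1770 / 1916 × 100 = 92.3800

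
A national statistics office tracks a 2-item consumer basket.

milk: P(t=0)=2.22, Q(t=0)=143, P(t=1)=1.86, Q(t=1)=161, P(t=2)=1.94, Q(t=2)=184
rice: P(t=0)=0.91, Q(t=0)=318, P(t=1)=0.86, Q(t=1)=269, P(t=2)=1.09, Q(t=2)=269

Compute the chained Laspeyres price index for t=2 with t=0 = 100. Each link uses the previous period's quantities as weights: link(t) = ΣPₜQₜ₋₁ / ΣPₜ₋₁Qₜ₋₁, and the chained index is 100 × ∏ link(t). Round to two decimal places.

101.42

Link t=0→t=1:
ΣP(t=1)Q(t=0) = 1.86×143 + 0.86×318 = 265.98 + 273.48 = 539.46
ΣP(t=0)Q(t=0) = 2.22×143 + 0.91×318 = 317.46 + 289.38 = 606.84
link = 539.46/606.84 = 0.888966
Link t=1→t=2:
ΣP(t=2)Q(t=1) = 1.94×161 + 1.09×269 = 312.34 + 293.21 = 605.55
ΣP(t=1)Q(t=1) = 1.86×161 + 0.86×269 = 299.46 + 231.34 = 530.8
link = 605.55/530.8 = 1.140825
Chained index = 100 × 0.888966 × 1.140825 = 101.4155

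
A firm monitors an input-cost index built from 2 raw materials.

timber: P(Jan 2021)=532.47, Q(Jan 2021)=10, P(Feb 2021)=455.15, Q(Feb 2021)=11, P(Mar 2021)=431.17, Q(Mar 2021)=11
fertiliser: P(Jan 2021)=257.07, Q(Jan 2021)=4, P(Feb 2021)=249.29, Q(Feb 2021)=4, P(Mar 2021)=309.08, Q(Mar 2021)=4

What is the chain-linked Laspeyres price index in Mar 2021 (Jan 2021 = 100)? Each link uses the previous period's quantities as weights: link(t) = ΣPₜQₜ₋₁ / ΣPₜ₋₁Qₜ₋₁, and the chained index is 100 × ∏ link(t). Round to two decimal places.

Link Jan 2021→Feb 2021:
ΣP(Feb 2021)Q(Jan 2021) = 455.15×10 + 249.29×4 = 4551.5 + 997.16 = 5548.66
ΣP(Jan 2021)Q(Jan 2021) = 532.47×10 + 257.07×4 = 5324.7 + 1028.28 = 6352.98
link = 5548.66/6352.98 = 0.873395
Link Feb 2021→Mar 2021:
ΣP(Mar 2021)Q(Feb 2021) = 431.17×11 + 309.08×4 = 4742.87 + 1236.32 = 5979.19
ΣP(Feb 2021)Q(Feb 2021) = 455.15×11 + 249.29×4 = 5006.65 + 997.16 = 6003.81
link = 5979.19/6003.81 = 0.995899
Chained index = 100 × 0.873395 × 0.995899 = 86.9813

86.98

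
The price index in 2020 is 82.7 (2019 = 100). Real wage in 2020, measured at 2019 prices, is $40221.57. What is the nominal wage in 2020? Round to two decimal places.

Nominal = Real × (Index/100) = 40221.57 × (82.7/100)
        = 40221.57 × 0.827 = 33263.2384

33263.24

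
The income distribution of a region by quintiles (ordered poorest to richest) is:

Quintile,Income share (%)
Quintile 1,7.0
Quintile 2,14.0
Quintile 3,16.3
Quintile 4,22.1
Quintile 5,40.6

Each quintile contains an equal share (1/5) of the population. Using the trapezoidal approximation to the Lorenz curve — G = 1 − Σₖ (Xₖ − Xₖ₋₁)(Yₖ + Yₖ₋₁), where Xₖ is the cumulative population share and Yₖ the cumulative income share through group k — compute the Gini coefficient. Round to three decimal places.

Cumulative income shares Yₖ: 0.0700, 0.2100, 0.3730, 0.5940, 1.0000
Σ (Xₖ−Xₖ₋₁)(Yₖ+Yₖ₋₁) = (1/5)(0.0700+0.0000) + (1/5)(0.2100+0.0700) + (1/5)(0.3730+0.2100) + (1/5)(0.5940+0.3730) + (1/5)(1.0000+0.5940)
  = 0.0140 + 0.0560 + 0.1166 + 0.1934 + 0.3188 = 0.6988
G = 1 − 0.6988 = 0.3012

0.301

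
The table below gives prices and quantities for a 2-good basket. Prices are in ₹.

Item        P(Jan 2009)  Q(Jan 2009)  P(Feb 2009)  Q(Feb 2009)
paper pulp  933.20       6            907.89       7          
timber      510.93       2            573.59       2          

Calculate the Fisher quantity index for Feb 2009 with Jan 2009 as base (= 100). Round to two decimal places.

Laspeyres component (base-period weights):
ΣP(Jan 2009)Q(Feb 2009) = 933.20×7 + 510.93×2 = 6532.4 + 1021.86 = 7554.26
ΣP(Jan 2009)Q(Jan 2009) = 933.20×6 + 510.93×2 = 5599.2 + 1021.86 = 6621.06
L = 7554.26 / 6621.06 × 100 = 114.0944
Paasche component (current-period weights):
ΣP(Feb 2009)Q(Feb 2009) = 907.89×7 + 573.59×2 = 6355.23 + 1147.18 = 7502.41
ΣP(Feb 2009)Q(Jan 2009) = 907.89×6 + 573.59×2 = 5447.34 + 1147.18 = 6594.52
P = 7502.41 / 6594.52 × 100 = 113.7673
Fisher = √(L × P) = √(114.0944 × 113.7673) = 113.9308

113.93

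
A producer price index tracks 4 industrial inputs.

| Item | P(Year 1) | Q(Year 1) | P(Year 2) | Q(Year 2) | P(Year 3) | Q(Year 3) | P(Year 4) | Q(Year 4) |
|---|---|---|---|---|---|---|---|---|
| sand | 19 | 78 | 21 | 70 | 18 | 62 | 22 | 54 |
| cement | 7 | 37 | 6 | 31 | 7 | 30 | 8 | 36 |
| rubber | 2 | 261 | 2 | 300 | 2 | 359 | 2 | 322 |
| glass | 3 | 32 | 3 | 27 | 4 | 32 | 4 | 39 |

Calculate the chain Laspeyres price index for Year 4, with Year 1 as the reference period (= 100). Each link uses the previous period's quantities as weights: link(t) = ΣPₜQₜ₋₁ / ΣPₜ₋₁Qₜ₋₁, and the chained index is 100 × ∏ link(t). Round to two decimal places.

Link Year 1→Year 2:
ΣP(Year 2)Q(Year 1) = 21×78 + 6×37 + 2×261 + 3×32 = 1638 + 222 + 522 + 96 = 2478
ΣP(Year 1)Q(Year 1) = 19×78 + 7×37 + 2×261 + 3×32 = 1482 + 259 + 522 + 96 = 2359
link = 2478/2359 = 1.050445
Link Year 2→Year 3:
ΣP(Year 3)Q(Year 2) = 18×70 + 7×31 + 2×300 + 4×27 = 1260 + 217 + 600 + 108 = 2185
ΣP(Year 2)Q(Year 2) = 21×70 + 6×31 + 2×300 + 3×27 = 1470 + 186 + 600 + 81 = 2337
link = 2185/2337 = 0.934959
Link Year 3→Year 4:
ΣP(Year 4)Q(Year 3) = 22×62 + 8×30 + 2×359 + 4×32 = 1364 + 240 + 718 + 128 = 2450
ΣP(Year 3)Q(Year 3) = 18×62 + 7×30 + 2×359 + 4×32 = 1116 + 210 + 718 + 128 = 2172
link = 2450/2172 = 1.127993
Chained index = 100 × 1.050445 × 0.934959 × 1.127993 = 110.7828

110.78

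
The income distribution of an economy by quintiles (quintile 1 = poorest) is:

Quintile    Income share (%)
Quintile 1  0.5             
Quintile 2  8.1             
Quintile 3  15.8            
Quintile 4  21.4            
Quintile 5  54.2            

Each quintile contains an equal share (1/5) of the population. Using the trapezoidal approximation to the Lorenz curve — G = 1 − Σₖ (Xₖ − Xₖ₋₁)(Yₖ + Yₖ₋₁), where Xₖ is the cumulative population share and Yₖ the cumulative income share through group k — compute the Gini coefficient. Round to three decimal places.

Cumulative income shares Yₖ: 0.0050, 0.0860, 0.2440, 0.4580, 1.0000
Σ (Xₖ−Xₖ₋₁)(Yₖ+Yₖ₋₁) = (1/5)(0.0050+0.0000) + (1/5)(0.0860+0.0050) + (1/5)(0.2440+0.0860) + (1/5)(0.4580+0.2440) + (1/5)(1.0000+0.4580)
  = 0.0010 + 0.0182 + 0.0660 + 0.1404 + 0.2916 = 0.5172
G = 1 − 0.5172 = 0.4828

0.483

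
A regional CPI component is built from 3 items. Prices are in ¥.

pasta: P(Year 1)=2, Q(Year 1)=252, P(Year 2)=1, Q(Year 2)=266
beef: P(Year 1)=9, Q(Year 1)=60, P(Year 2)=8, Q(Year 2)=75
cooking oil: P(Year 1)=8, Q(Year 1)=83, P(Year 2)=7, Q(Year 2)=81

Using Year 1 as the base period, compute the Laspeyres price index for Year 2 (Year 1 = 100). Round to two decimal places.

Laspeyres price index uses base-period quantities as weights.
ΣP(Year 2)·Q(Year 1) = 1×252 + 8×60 + 7×83 = 252 + 480 + 581 = 1313
ΣP(Year 1)·Q(Year 1) = 2×252 + 9×60 + 8×83 = 504 + 540 + 664 = 1708
Index = 1313 / 1708 × 100 = 76.8735

76.87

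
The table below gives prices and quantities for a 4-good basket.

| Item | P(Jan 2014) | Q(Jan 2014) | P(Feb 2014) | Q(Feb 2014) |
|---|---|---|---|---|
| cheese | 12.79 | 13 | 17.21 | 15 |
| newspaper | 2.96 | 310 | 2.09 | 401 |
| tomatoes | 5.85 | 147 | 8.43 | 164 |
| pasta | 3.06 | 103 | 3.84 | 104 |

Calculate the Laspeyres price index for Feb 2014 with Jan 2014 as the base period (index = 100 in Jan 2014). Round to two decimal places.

110.95

Laspeyres price index uses base-period quantities as weights.
ΣP(Feb 2014)·Q(Jan 2014) = 17.21×13 + 2.09×310 + 8.43×147 + 3.84×103 = 223.73 + 647.9 + 1239.21 + 395.52 = 2506.36
ΣP(Jan 2014)·Q(Jan 2014) = 12.79×13 + 2.96×310 + 5.85×147 + 3.06×103 = 166.27 + 917.6 + 859.95 + 315.18 = 2259
Index = 2506.36 / 2259 × 100 = 110.9500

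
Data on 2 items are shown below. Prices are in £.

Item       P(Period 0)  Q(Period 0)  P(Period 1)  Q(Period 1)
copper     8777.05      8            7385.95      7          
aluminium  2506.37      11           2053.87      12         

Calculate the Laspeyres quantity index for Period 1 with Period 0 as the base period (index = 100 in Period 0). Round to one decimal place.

93.6

Laspeyres quantity index uses base-period prices as weights.
ΣP(Period 0)·Q(Period 1) = 8777.05×7 + 2506.37×12 = 61439.35 + 30076.44 = 91515.79
ΣP(Period 0)·Q(Period 0) = 8777.05×8 + 2506.37×11 = 70216.4 + 27570.07 = 97786.47
Index = 91515.79 / 97786.47 × 100 = 93.5874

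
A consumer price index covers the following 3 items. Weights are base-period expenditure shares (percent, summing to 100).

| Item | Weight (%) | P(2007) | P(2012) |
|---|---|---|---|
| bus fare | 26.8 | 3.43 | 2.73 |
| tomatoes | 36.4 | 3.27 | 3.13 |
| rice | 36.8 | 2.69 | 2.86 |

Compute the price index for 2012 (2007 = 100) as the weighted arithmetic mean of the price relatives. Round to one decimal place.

95.3

bus fare: 26.8 × (2.73/3.43) = 26.8 × 0.795918 = 21.3306
tomatoes: 36.4 × (3.13/3.27) = 36.4 × 0.957187 = 34.8416
rice: 36.8 × (2.86/2.69) = 36.8 × 1.063197 = 39.1257
Index = Σ wᵢ·(p₁ᵢ/p₀ᵢ) = 21.3306 + 34.8416 + 39.1257 = 95.2979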